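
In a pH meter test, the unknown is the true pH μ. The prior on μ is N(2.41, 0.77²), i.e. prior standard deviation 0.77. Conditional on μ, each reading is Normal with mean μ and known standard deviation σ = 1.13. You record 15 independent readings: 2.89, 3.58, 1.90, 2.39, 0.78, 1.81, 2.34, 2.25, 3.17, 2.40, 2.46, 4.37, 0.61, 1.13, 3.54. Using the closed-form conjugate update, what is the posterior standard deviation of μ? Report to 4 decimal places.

0.2728

For Normal data with known variance σ², a Normal(μ₀, σ₀²) prior on μ is conjugate. Posterior precision = 1/σ₀² + n/σ²; posterior mean is the precision-weighted average of μ₀ and x̄.
σ₀² = 0.77² = 0.5929, σ² = 1.13² = 1.2769; σ² + n·σ₀² = 1.2769 + 15·0.5929 = 10.1704.
Posterior precision = 1/σ₀² + n/σ² = 1/0.5929 + 15/1.2769 = (σ² + n·σ₀²)/(σ₀²σ²) = 10.1704/(0.5929·1.2769); posterior variance σₙ² = σ₀²σ²/(σ² + n·σ₀²) = 0.5929·1.2769/10.1704 = 0.074439.
Posterior SD = √σₙ² = √(0.5929·1.2769/10.1704) = 0.2728.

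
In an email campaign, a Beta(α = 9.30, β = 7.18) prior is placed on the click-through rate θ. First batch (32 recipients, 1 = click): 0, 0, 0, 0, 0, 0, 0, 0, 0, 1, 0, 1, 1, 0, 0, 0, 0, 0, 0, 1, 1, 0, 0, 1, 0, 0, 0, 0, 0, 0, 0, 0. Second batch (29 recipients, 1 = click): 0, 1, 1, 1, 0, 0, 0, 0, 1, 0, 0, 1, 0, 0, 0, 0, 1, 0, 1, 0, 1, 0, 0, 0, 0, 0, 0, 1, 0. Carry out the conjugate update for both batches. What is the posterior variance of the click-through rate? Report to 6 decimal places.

0.002743

The Beta prior is conjugate to a Binomial/Bernoulli likelihood; the update adds successes to α and failures to β.
After batch 1: Beta(9.30+6, 7.18+26) = Beta(15.30, 33.18).
After batch 2: Beta(15.30+9, 33.18+20) = Beta(24.30, 53.18).
Var = αβ/((α+β)²(α+β+1)) = 24.30·53.18/(77.48²·78.48) = 0.002743.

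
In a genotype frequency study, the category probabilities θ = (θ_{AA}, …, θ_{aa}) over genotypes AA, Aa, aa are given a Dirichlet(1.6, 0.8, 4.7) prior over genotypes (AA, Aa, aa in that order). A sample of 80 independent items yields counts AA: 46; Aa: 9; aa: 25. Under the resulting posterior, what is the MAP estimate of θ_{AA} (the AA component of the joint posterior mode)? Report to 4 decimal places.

0.5541

The Dirichlet prior is conjugate to the Multinomial likelihood: each posterior αⱼ = prior αⱼ + observed count nⱼ.
Posterior concentration: (47.6, 9.8, 29.7), total = 87.1.
Joint mode component: (α_{AA}−1)/(Σα−K) = 46.6/84.1 = 0.5541.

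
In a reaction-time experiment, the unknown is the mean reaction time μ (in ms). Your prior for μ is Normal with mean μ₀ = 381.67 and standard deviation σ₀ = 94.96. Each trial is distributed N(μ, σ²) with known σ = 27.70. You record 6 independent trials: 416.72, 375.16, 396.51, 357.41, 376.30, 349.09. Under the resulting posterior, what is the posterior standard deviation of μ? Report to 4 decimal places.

11.2291

For Normal data with known variance σ², a Normal(μ₀, σ₀²) prior on μ is conjugate. Posterior precision = 1/σ₀² + n/σ²; posterior mean is the precision-weighted average of μ₀ and x̄.
σ₀² = 94.96² = 9017.4016, σ² = 27.70² = 767.29; σ² + n·σ₀² = 767.29 + 6·9017.4016 = 54871.6996.
Posterior precision = 1/σ₀² + n/σ² = 1/9017.4016 + 6/767.29 = (σ² + n·σ₀²)/(σ₀²σ²) = 54871.6996/(9017.4016·767.29); posterior variance σₙ² = σ₀²σ²/(σ² + n·σ₀²) = 9017.4016·767.29/54871.6996 = 126.093453.
Posterior SD = √σₙ² = √(9017.4016·767.29/54871.6996) = 11.2291.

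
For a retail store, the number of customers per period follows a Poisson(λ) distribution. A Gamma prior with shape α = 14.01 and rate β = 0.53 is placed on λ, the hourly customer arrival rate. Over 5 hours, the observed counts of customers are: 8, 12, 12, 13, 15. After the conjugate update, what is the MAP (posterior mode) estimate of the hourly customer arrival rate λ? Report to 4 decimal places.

13.2025

With a Gamma(shape α, rate β) prior, the Poisson likelihood is conjugate: the posterior is Gamma(α + ΣXᵢ, β + n).
Sum of counts S = 60 over n = 5 hours.
Posterior: Gamma(α+S, β+n) = Gamma(14.01+60, 0.53+5) = Gamma(74.01, 5.53).
Mode of Gamma(α,β) for α≥1 is (α−1)/β = 73.01/5.53 = 13.2025.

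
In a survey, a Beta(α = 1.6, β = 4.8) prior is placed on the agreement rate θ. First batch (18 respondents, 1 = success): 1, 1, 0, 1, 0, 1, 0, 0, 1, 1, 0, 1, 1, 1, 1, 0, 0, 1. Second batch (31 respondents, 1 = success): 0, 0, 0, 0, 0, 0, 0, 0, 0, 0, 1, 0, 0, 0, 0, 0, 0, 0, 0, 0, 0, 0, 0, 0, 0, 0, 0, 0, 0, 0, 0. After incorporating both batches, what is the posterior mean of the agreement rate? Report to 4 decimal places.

0.2455

The Beta prior is conjugate to a Binomial/Bernoulli likelihood; the update adds successes to α and failures to β.
After batch 1: Beta(1.6+11, 4.8+7) = Beta(12.6, 11.8).
After batch 2: Beta(12.6+1, 11.8+30) = Beta(13.6, 41.8).
Posterior mean = α/(α+β) = 13.6/55.4 = 0.2455.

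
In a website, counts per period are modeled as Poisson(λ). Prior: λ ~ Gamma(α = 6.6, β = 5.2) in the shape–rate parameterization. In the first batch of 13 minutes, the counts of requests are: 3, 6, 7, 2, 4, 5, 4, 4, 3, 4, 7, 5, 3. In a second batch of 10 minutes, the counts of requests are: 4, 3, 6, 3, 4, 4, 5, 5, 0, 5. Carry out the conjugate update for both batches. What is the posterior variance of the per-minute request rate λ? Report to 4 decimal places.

With a Gamma(shape α, rate β) prior, the Poisson likelihood is conjugate: the posterior is Gamma(α + ΣXᵢ, β + n).
Batch 1: sum of counts S = 57 over n = 13 minutes.
After batch 1: Gamma(α+S, β+n) = Gamma(6.6+57, 5.2+13) = Gamma(63.6, 18.2).
Batch 2: sum of counts S = 39 over n = 10 minutes.
After batch 2: Gamma(α+S, β+n) = Gamma(63.6+39, 18.2+10) = Gamma(102.6, 28.2).
Var = α/β² = 102.6/28.2² = 0.1290.

0.1290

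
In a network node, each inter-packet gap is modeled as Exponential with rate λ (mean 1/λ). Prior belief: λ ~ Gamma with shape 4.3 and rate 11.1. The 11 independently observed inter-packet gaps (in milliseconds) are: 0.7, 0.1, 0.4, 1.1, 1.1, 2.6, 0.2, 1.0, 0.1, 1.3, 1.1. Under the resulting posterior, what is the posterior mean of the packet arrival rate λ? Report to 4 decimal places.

With a Gamma(shape α, rate β) prior on the exponential rate λ, the posterior after n observations with total T = Σxᵢ is Gamma(α+n, β+T).
Sum of observations T = 9.7 milliseconds; n = 11.
Posterior: Gamma(4.3+11, 11.1+9.7) = Gamma(15.3, 20.8).
Posterior mean of λ = α/β = 15.3/20.8 = 0.7356.

0.7356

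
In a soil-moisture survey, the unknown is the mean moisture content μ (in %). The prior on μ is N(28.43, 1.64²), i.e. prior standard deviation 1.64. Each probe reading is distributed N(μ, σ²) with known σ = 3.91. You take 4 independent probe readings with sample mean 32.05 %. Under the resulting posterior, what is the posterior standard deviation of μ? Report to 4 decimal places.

For Normal data with known variance σ², a Normal(μ₀, σ₀²) prior on μ is conjugate. Posterior precision = 1/σ₀² + n/σ²; posterior mean is the precision-weighted average of μ₀ and x̄.
σ₀² = 1.64² = 2.6896, σ² = 3.91² = 15.2881; σ² + n·σ₀² = 15.2881 + 4·2.6896 = 26.0465.
Posterior precision = 1/σ₀² + n/σ² = 1/2.6896 + 4/15.2881 = (σ² + n·σ₀²)/(σ₀²σ²) = 26.0465/(2.6896·15.2881); posterior variance σₙ² = σ₀²σ²/(σ² + n·σ₀²) = 2.6896·15.2881/26.0465 = 1.578672.
Posterior SD = √σₙ² = √(2.6896·15.2881/26.0465) = 1.2565.

1.2565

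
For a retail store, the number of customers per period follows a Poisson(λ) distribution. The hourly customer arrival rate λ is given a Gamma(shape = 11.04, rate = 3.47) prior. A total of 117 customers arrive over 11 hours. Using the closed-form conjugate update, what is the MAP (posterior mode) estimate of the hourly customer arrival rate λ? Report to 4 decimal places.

With a Gamma(shape α, rate β) prior, the Poisson likelihood is conjugate: the posterior is Gamma(α + ΣXᵢ, β + n).
Posterior: Gamma(α+S, β+n) = Gamma(11.04+117, 3.47+11) = Gamma(128.04, 14.47).
Mode of Gamma(α,β) for α≥1 is (α−1)/β = 127.04/14.47 = 8.7795.

8.7795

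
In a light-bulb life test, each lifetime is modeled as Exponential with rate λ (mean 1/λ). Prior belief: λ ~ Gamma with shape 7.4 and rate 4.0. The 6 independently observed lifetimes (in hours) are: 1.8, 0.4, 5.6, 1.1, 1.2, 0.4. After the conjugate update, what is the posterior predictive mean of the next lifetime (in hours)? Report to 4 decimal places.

With a Gamma(shape α, rate β) prior on the exponential rate λ, the posterior after n observations with total T = Σxᵢ is Gamma(α+n, β+T).
Sum of observations T = 10.5 hours; n = 6.
Posterior: Gamma(7.4+6, 4.0+10.5) = Gamma(13.4, 14.5).
The predictive distribution for the next observation is Lomax; its mean is β/(α−1) = 14.5/12.4 = 1.1694.

1.1694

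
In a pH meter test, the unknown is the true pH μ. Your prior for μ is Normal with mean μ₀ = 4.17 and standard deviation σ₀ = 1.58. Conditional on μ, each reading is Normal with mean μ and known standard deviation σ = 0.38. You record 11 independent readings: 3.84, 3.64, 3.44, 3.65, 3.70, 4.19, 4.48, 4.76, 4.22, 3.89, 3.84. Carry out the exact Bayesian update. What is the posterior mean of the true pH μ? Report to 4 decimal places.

For Normal data with known variance σ², a Normal(μ₀, σ₀²) prior on μ is conjugate. Posterior precision = 1/σ₀² + n/σ²; posterior mean is the precision-weighted average of μ₀ and x̄.
Σxᵢ = 3.84 + 3.64 + 3.44 + 3.65 + 3.70 + 4.19 + 4.48 + 4.76 + 4.22 + 3.89 + 3.84 = 43.65, so n·x̄ = 43.65.
σ₀² = 1.58² = 2.4964, σ² = 0.38² = 0.1444; σ² + n·σ₀² = 0.1444 + 11·2.4964 = 27.6048.
Posterior mean = (μ₀/σ₀² + n·x̄/σ²)/(1/σ₀² + n/σ²) = (σ²·μ₀ + σ₀²·n·x̄)/(σ² + n·σ₀²) = (0.1444·4.17 + 2.4964·43.65)/27.6048 = 109.570008/27.6048 = 3.9692.

3.9692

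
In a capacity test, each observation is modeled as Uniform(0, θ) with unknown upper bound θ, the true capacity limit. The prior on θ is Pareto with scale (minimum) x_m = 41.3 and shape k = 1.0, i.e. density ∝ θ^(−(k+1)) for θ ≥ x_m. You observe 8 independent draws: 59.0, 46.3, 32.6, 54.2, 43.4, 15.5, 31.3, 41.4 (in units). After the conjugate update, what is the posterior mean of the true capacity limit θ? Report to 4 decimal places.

66.3750

A Pareto(scale x_m, shape k) prior on the upper bound θ of Uniform(0, θ) is conjugate: posterior is Pareto(max(x_m, max xᵢ), k + n).
Sample maximum = 59.0; prior scale x_m = 41.3 → posterior scale = max = 59.0.
Posterior shape = 1.0 + 8 = 9.0.
E[θ|data] = k·x_m/(k−1) = 9.0·59.0/8.0 = 66.3750.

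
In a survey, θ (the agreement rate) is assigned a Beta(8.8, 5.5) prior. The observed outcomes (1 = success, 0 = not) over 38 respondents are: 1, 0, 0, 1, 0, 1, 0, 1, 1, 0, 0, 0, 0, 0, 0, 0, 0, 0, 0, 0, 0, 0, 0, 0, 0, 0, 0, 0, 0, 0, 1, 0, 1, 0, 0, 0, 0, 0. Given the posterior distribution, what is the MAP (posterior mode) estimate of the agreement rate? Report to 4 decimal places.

0.2942

The Beta prior is conjugate to a Binomial/Bernoulli likelihood; the update adds successes to α and failures to β.
Posterior: Beta(α+k, β+n−k) = Beta(8.8+7, 5.5+31) = Beta(15.8, 36.5).
Mode of Beta(a,b) for a,b>1 is (a−1)/(a+b−2) = 14.8/50.3 = 0.2942.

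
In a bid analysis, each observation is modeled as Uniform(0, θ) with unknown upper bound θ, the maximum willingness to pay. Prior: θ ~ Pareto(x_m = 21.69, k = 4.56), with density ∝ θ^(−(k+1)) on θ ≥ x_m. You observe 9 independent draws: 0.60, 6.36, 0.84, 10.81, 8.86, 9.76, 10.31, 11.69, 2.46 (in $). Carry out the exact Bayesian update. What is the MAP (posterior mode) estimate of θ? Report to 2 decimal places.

21.69

A Pareto(scale x_m, shape k) prior on the upper bound θ of Uniform(0, θ) is conjugate: posterior is Pareto(max(x_m, max xᵢ), k + n).
Sample maximum = 11.69; prior scale x_m = 21.69 → posterior scale = max = 21.69.
Posterior shape = 4.56 + 9 = 13.56.
The Pareto density is decreasing on [x_m, ∞), so the mode is x_m = 21.69.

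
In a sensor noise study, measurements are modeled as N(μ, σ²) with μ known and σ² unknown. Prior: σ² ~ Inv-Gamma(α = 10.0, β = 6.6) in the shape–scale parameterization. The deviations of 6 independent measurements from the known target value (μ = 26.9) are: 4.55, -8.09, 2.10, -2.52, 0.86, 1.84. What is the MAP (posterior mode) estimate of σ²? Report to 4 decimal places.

With known mean μ and an Inverse-Gamma(α, β) prior on σ², the Normal likelihood is conjugate: posterior is Inv-Gamma(α + n/2, β + Σ(xᵢ−μ)²/2).
Σ(xᵢ−μ)² = (4.55)² + (-8.09)² + (2.10)² + (-2.52)² + (0.86)² + (1.84)² = 101.0362.
Posterior: Inv-Gamma(10.0 + 6/2, 6.6 + 101.0362/2) = Inv-Gamma(13.00, 57.11810).
Mode = β/(α+1) = 57.11810/14.00 = 4.0799.

4.0799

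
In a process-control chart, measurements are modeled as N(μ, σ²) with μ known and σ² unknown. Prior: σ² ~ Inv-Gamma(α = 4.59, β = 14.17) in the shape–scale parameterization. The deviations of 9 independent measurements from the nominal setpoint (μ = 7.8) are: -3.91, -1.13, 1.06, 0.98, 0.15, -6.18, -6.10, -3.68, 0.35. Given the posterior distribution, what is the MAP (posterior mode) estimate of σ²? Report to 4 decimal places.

With known mean μ and an Inverse-Gamma(α, β) prior on σ², the Normal likelihood is conjugate: posterior is Inv-Gamma(α + n/2, β + Σ(xᵢ−μ)²/2).
Σ(xᵢ−μ)² = (-3.91)² + (-1.13)² + (1.06)² + (0.98)² + (0.15)² + (-6.18)² + (-6.10)² + (-3.68)² + (0.35)² = 107.7388.
Posterior: Inv-Gamma(4.59 + 9/2, 14.17 + 107.7388/2) = Inv-Gamma(9.09, 68.03940).
Mode = β/(α+1) = 68.03940/10.09 = 6.7433.

6.7433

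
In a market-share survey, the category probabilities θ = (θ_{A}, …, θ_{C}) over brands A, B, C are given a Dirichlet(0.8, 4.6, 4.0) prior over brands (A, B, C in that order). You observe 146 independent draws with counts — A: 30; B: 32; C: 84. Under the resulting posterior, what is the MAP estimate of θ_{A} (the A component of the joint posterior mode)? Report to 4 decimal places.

The Dirichlet prior is conjugate to the Multinomial likelihood: each posterior αⱼ = prior αⱼ + observed count nⱼ.
Posterior concentration: (30.8, 36.6, 88.0), total = 155.4.
Joint mode component: (α_{A}−1)/(Σα−K) = 29.8/152.4 = 0.1955.

0.1955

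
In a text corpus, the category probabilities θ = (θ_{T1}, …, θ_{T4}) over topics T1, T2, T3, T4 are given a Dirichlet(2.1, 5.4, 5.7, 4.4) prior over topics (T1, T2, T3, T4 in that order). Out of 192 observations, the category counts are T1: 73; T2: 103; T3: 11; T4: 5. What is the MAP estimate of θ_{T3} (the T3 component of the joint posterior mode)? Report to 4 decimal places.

The Dirichlet prior is conjugate to the Multinomial likelihood: each posterior αⱼ = prior αⱼ + observed count nⱼ.
Posterior concentration: (75.1, 108.4, 16.7, 9.4), total = 209.6.
Joint mode component: (α_{T3}−1)/(Σα−K) = 15.7/205.6 = 0.0764.

0.0764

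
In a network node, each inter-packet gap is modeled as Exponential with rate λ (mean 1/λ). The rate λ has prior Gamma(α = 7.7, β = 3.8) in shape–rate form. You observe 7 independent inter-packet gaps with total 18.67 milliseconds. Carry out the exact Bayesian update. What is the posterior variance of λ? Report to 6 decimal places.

With a Gamma(shape α, rate β) prior on the exponential rate λ, the posterior after n observations with total T = Σxᵢ is Gamma(α+n, β+T).
Posterior: Gamma(7.7+7, 3.8+18.67) = Gamma(14.7, 22.47).
Var = α/β² = 0.029115.

0.029115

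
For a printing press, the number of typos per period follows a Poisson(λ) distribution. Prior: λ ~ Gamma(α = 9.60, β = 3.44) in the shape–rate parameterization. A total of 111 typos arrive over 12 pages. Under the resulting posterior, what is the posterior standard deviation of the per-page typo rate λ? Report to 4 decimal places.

0.7113

With a Gamma(shape α, rate β) prior, the Poisson likelihood is conjugate: the posterior is Gamma(α + ΣXᵢ, β + n).
Posterior: Gamma(α+S, β+n) = Gamma(9.60+111, 3.44+12) = Gamma(120.60, 15.44).
SD = √α/β = √120.60/15.44 = 0.7113.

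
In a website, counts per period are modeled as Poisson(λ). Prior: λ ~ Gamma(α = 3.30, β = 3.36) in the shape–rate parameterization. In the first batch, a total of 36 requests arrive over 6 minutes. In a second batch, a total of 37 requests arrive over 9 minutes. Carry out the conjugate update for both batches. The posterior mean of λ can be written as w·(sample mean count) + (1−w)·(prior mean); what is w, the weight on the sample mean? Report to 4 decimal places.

0.8170

With a Gamma(shape α, rate β) prior, the Poisson likelihood is conjugate: the posterior is Gamma(α + ΣXᵢ, β + n).
Total number of minutes: n = 6 + 9 = 15.
Posterior mean = (α₀+S)/(β₀+n) = [n/(β₀+n)]·(S/n) + [β₀/(β₀+n)]·(α₀/β₀), so only n and β₀ enter the weight.
Weight on data w = n/(β₀+n) = 15/(3.36+15) = 15/18.36 = 0.8170.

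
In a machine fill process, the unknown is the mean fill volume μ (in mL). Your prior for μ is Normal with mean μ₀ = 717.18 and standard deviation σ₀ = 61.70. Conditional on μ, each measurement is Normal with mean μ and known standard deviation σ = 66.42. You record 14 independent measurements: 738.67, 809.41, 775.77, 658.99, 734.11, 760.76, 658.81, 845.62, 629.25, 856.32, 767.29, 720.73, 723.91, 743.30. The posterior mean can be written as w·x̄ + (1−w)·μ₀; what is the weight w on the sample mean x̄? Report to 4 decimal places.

0.9236

For Normal data with known variance σ², a Normal(μ₀, σ₀²) prior on μ is conjugate. Posterior precision = 1/σ₀² + n/σ²; posterior mean is the precision-weighted average of μ₀ and x̄.
σ₀² = 61.70² = 3806.89, σ² = 66.42² = 4411.6164. Prior precision 1/σ₀² = 1/3806.89; data precision n/σ² = 14/4411.6164.
w = (n/σ²)/(1/σ₀² + n/σ²) = n·σ₀²/(σ² + n·σ₀²) = 14·3806.89/(4411.6164 + 14·3806.89) = 53296.46/57708.0764 = 0.9236.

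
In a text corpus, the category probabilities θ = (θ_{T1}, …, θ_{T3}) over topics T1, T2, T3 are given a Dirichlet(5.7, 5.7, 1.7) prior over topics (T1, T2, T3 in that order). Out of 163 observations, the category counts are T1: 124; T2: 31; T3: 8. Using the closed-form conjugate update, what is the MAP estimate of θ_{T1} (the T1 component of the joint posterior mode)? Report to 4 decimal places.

0.7435

The Dirichlet prior is conjugate to the Multinomial likelihood: each posterior αⱼ = prior αⱼ + observed count nⱼ.
Posterior concentration: (129.7, 36.7, 9.7), total = 176.1.
Joint mode component: (α_{T1}−1)/(Σα−K) = 128.7/173.1 = 0.7435.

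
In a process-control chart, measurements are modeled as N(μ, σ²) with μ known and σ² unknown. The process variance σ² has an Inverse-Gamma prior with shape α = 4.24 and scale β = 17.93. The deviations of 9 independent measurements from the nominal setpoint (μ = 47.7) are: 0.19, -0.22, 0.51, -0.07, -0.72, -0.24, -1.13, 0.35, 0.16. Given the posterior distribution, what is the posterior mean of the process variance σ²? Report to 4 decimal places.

With known mean μ and an Inverse-Gamma(α, β) prior on σ², the Normal likelihood is conjugate: posterior is Inv-Gamma(α + n/2, β + Σ(xᵢ−μ)²/2).
Σ(xᵢ−μ)² = (0.19)² + (-0.22)² + (0.51)² + (-0.07)² + (-0.72)² + (-0.24)² + (-1.13)² + (0.35)² + (0.16)² = 2.3505.
Posterior: Inv-Gamma(4.24 + 9/2, 17.93 + 2.3505/2) = Inv-Gamma(8.74, 19.10525).
E[σ²|data] = β/(α−1) = 19.10525/7.74 = 2.4684.

2.4684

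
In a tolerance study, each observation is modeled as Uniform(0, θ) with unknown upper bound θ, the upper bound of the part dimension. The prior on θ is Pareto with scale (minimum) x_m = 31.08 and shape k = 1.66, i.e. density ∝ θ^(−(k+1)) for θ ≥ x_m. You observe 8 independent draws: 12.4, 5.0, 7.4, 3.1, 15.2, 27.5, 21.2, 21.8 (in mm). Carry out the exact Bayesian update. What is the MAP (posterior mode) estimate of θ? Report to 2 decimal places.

A Pareto(scale x_m, shape k) prior on the upper bound θ of Uniform(0, θ) is conjugate: posterior is Pareto(max(x_m, max xᵢ), k + n).
Sample maximum = 27.5; prior scale x_m = 31.08 → posterior scale = max = 31.08.
Posterior shape = 1.66 + 8 = 9.66.
The Pareto density is decreasing on [x_m, ∞), so the mode is x_m = 31.08.

31.08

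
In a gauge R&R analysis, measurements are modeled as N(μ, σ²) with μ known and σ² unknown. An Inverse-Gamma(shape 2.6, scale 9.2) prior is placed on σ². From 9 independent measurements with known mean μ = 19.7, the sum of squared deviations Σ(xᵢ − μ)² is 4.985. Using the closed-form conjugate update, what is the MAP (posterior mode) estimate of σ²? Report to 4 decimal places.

With known mean μ and an Inverse-Gamma(α, β) prior on σ², the Normal likelihood is conjugate: posterior is Inv-Gamma(α + n/2, β + Σ(xᵢ−μ)²/2).
Posterior: Inv-Gamma(2.6 + 9/2, 9.2 + 4.985/2) = Inv-Gamma(7.10, 11.6925).
Mode = β/(α+1) = 11.6925/8.10 = 1.4435.

1.4435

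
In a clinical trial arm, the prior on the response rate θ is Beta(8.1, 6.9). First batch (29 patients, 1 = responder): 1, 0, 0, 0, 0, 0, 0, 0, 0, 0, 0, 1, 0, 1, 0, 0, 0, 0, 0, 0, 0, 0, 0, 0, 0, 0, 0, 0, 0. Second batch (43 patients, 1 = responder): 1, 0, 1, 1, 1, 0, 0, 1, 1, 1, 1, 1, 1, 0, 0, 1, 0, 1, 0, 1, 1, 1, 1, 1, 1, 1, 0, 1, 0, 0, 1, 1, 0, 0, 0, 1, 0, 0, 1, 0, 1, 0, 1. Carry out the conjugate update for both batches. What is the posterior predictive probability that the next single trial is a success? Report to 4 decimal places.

0.4264

The Beta prior is conjugate to a Binomial/Bernoulli likelihood; the update adds successes to α and failures to β.
After batch 1: Beta(8.1+3, 6.9+26) = Beta(11.1, 32.9).
After batch 2: Beta(11.1+26, 32.9+17) = Beta(37.1, 49.9).
For a single future Bernoulli trial, P(success | data) = α/(α+β) = 0.4264.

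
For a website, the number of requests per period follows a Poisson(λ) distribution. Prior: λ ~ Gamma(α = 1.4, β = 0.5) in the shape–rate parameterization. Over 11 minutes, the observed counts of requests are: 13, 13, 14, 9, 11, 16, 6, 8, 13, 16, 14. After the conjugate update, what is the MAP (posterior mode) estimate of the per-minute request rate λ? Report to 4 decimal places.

11.6000

With a Gamma(shape α, rate β) prior, the Poisson likelihood is conjugate: the posterior is Gamma(α + ΣXᵢ, β + n).
Sum of counts S = 133 over n = 11 minutes.
Posterior: Gamma(α+S, β+n) = Gamma(1.4+133, 0.5+11) = Gamma(134.4, 11.5).
Mode of Gamma(α,β) for α≥1 is (α−1)/β = 133.4/11.5 = 11.6000.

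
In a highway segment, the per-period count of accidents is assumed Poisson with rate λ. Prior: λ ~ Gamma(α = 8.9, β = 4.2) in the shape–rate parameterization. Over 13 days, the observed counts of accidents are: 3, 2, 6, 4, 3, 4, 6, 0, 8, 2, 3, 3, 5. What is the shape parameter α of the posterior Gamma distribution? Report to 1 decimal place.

With a Gamma(shape α, rate β) prior, the Poisson likelihood is conjugate: the posterior is Gamma(α + ΣXᵢ, β + n).
Sum of counts S = 49 over n = 13 days.
Posterior: Gamma(α+S, β+n) = Gamma(8.9+49, 4.2+13) = Gamma(57.9, 17.2).
Posterior α = 57.9.

57.9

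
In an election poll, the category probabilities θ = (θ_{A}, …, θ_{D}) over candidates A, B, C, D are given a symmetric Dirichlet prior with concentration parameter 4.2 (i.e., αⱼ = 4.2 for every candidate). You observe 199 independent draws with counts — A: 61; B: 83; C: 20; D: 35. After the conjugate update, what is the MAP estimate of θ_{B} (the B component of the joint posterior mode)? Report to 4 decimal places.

The Dirichlet prior is conjugate to the Multinomial likelihood: each posterior αⱼ = prior αⱼ + observed count nⱼ.
Posterior concentration: (65.2, 87.2, 24.2, 39.2), total = 215.8.
Joint mode component: (α_{B}−1)/(Σα−K) = 86.2/211.8 = 0.4070.

0.4070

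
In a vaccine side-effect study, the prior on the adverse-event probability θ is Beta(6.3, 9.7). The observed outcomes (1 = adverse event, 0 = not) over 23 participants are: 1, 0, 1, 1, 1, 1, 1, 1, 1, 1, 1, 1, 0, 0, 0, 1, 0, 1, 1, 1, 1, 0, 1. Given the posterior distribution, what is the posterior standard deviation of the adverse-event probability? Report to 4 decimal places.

0.0775

The Beta prior is conjugate to a Binomial/Bernoulli likelihood; the update adds successes to α and failures to β.
Posterior: Beta(α+k, β+n−k) = Beta(6.3+17, 9.7+6) = Beta(23.3, 15.7).
Var = αβ/((α+β)²(α+β+1)) = 23.3·15.7/(39.0²·40.0) = 0.00601266; SD = √0.00601266 = 0.0775.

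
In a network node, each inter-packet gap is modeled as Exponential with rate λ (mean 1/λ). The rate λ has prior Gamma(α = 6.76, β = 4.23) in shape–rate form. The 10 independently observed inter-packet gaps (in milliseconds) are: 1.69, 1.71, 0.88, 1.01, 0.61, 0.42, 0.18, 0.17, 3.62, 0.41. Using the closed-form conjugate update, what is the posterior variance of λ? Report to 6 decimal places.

0.075189

With a Gamma(shape α, rate β) prior on the exponential rate λ, the posterior after n observations with total T = Σxᵢ is Gamma(α+n, β+T).
Sum of observations T = 10.70 milliseconds; n = 10.
Posterior: Gamma(6.76+10, 4.23+10.70) = Gamma(16.76, 14.93).
Var = α/β² = 0.075189.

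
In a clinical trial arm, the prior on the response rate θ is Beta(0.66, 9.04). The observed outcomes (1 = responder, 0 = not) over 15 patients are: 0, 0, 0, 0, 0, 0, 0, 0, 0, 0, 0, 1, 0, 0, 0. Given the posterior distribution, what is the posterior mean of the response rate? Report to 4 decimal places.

The Beta prior is conjugate to a Binomial/Bernoulli likelihood; the update adds successes to α and failures to β.
Posterior: Beta(α+k, β+n−k) = Beta(0.66+1, 9.04+14) = Beta(1.66, 23.04).
Posterior mean = α/(α+β) = 1.66/24.70 = 0.0672.

0.0672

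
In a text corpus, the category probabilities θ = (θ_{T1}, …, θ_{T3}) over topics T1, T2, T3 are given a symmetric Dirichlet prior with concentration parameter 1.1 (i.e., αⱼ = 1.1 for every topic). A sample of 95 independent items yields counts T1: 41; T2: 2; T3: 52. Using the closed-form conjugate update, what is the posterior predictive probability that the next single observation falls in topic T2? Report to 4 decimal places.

The Dirichlet prior is conjugate to the Multinomial likelihood: each posterior αⱼ = prior αⱼ + observed count nⱼ.
Posterior concentration: (42.1, 3.1, 53.1), total = 98.3.
P(next = T2 | data) = α_{T2}/Σα = 0.0315.

0.0315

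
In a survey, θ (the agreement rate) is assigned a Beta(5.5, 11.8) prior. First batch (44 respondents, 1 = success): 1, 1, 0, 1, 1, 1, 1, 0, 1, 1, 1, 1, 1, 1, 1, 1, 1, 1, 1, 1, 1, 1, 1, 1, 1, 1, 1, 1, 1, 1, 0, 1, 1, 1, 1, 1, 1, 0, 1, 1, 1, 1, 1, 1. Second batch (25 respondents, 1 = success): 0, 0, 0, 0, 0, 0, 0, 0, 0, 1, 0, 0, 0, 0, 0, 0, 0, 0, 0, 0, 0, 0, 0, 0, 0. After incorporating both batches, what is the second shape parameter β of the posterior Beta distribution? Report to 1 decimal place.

The Beta prior is conjugate to a Binomial/Bernoulli likelihood; the update adds successes to α and failures to β.
After batch 1: Beta(5.5+40, 11.8+4) = Beta(45.5, 15.8).
After batch 2: Beta(45.5+1, 15.8+24) = Beta(46.5, 39.8).
Posterior β = 39.8.

39.8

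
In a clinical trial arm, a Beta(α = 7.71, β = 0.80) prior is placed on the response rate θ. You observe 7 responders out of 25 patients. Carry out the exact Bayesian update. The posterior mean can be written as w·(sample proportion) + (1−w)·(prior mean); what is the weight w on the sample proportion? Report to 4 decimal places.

0.7460

The Beta prior is conjugate to a Binomial/Bernoulli likelihood; the update adds successes to α and failures to β.
Posterior mean = (α₀+k)/(α₀+β₀+n) = [n/(α₀+β₀+n)]·(k/n) + [(α₀+β₀)/(α₀+β₀+n)]·α₀/(α₀+β₀), so only n and the prior enter the weight.
The weight on the data is w = n/(α₀+β₀+n) = 25/(7.71+0.80+25) = 25/33.51 = 0.7460.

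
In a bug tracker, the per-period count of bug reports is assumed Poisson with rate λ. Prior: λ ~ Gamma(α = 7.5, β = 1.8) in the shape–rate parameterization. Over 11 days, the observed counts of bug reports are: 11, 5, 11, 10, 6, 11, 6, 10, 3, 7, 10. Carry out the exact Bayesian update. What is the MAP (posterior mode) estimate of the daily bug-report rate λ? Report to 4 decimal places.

7.5391

With a Gamma(shape α, rate β) prior, the Poisson likelihood is conjugate: the posterior is Gamma(α + ΣXᵢ, β + n).
Sum of counts S = 90 over n = 11 days.
Posterior: Gamma(α+S, β+n) = Gamma(7.5+90, 1.8+11) = Gamma(97.5, 12.8).
Mode of Gamma(α,β) for α≥1 is (α−1)/β = 96.5/12.8 = 7.5391.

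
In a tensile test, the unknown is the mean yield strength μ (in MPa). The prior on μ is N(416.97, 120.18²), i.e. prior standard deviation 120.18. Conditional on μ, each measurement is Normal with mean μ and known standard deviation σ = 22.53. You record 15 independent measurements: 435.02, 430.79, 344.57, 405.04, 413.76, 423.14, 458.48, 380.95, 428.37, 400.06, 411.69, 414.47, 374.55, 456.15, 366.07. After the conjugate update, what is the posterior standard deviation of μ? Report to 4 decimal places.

For Normal data with known variance σ², a Normal(μ₀, σ₀²) prior on μ is conjugate. Posterior precision = 1/σ₀² + n/σ²; posterior mean is the precision-weighted average of μ₀ and x̄.
σ₀² = 120.18² = 14443.2324, σ² = 22.53² = 507.6009; σ² + n·σ₀² = 507.6009 + 15·14443.2324 = 217156.0869.
Posterior precision = 1/σ₀² + n/σ² = 1/14443.2324 + 15/507.6009 = (σ² + n·σ₀²)/(σ₀²σ²) = 217156.0869/(14443.2324·507.6009); posterior variance σₙ² = σ₀²σ²/(σ² + n·σ₀²) = 14443.2324·507.6009/217156.0869 = 33.760959.
Posterior SD = √σₙ² = √(14443.2324·507.6009/217156.0869) = 5.8104.

5.8104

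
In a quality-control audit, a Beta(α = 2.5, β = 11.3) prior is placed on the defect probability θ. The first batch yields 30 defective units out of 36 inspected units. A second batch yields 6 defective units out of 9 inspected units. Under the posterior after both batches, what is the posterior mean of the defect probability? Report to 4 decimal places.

0.6548

The Beta prior is conjugate to a Binomial/Bernoulli likelihood; the update adds successes to α and failures to β.
After batch 1: Beta(2.5+30, 11.3+6) = Beta(32.5, 17.3).
After batch 2: Beta(32.5+6, 17.3+3) = Beta(38.5, 20.3).
Posterior mean = α/(α+β) = 38.5/58.8 = 0.6548.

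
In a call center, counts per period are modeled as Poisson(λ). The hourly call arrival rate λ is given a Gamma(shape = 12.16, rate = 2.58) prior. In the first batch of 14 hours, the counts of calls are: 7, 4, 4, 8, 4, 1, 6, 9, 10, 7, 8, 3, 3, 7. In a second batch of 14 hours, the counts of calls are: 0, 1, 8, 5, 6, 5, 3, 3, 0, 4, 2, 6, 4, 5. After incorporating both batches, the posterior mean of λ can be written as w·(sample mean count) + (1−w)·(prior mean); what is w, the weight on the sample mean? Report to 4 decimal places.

0.9156

With a Gamma(shape α, rate β) prior, the Poisson likelihood is conjugate: the posterior is Gamma(α + ΣXᵢ, β + n).
Total number of hours: n = 14 + 14 = 28.
Posterior mean = (α₀+S)/(β₀+n) = [n/(β₀+n)]·(S/n) + [β₀/(β₀+n)]·(α₀/β₀), so only n and β₀ enter the weight.
Weight on data w = n/(β₀+n) = 28/(2.58+28) = 28/30.58 = 0.9156.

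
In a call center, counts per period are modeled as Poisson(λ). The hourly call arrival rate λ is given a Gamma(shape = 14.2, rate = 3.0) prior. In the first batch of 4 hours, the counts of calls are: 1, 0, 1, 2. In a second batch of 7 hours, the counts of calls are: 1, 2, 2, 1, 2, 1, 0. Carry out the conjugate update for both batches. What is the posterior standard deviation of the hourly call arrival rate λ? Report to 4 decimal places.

0.3725

With a Gamma(shape α, rate β) prior, the Poisson likelihood is conjugate: the posterior is Gamma(α + ΣXᵢ, β + n).
Batch 1: sum of counts S = 4 over n = 4 hours.
After batch 1: Gamma(α+S, β+n) = Gamma(14.2+4, 3.0+4) = Gamma(18.2, 7.0).
Batch 2: sum of counts S = 9 over n = 7 hours.
After batch 2: Gamma(α+S, β+n) = Gamma(18.2+9, 7.0+7) = Gamma(27.2, 14.0).
SD = √α/β = √27.2/14.0 = 0.3725.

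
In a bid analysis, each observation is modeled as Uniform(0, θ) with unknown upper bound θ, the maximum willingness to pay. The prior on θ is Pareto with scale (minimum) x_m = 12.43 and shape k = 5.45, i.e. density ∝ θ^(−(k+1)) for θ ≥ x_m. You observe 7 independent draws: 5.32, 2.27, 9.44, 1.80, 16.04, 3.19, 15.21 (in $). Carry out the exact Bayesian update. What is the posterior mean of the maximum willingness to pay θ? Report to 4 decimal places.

17.4409

A Pareto(scale x_m, shape k) prior on the upper bound θ of Uniform(0, θ) is conjugate: posterior is Pareto(max(x_m, max xᵢ), k + n).
Sample maximum = 16.04; prior scale x_m = 12.43 → posterior scale = max = 16.04.
Posterior shape = 5.45 + 7 = 12.45.
E[θ|data] = k·x_m/(k−1) = 12.45·16.04/11.45 = 17.4409.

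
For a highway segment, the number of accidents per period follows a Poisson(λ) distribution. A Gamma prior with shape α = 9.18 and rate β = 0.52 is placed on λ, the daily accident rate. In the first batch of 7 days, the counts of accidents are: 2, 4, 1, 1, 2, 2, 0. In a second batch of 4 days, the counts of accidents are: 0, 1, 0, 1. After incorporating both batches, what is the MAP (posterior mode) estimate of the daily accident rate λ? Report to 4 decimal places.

With a Gamma(shape α, rate β) prior, the Poisson likelihood is conjugate: the posterior is Gamma(α + ΣXᵢ, β + n).
Batch 1: sum of counts S = 12 over n = 7 days.
After batch 1: Gamma(α+S, β+n) = Gamma(9.18+12, 0.52+7) = Gamma(21.18, 7.52).
Batch 2: sum of counts S = 2 over n = 4 days.
After batch 2: Gamma(α+S, β+n) = Gamma(21.18+2, 7.52+4) = Gamma(23.18, 11.52).
Mode of Gamma(α,β) for α≥1 is (α−1)/β = 22.18/11.52 = 1.9253.

1.9253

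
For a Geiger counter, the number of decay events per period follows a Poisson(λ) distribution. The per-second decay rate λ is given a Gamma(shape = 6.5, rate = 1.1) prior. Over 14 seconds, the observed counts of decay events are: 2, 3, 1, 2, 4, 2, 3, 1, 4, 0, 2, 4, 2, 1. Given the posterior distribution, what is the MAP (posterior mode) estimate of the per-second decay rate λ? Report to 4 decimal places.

With a Gamma(shape α, rate β) prior, the Poisson likelihood is conjugate: the posterior is Gamma(α + ΣXᵢ, β + n).
Sum of counts S = 31 over n = 14 seconds.
Posterior: Gamma(α+S, β+n) = Gamma(6.5+31, 1.1+14) = Gamma(37.5, 15.1).
Mode of Gamma(α,β) for α≥1 is (α−1)/β = 36.5/15.1 = 2.4172.

2.4172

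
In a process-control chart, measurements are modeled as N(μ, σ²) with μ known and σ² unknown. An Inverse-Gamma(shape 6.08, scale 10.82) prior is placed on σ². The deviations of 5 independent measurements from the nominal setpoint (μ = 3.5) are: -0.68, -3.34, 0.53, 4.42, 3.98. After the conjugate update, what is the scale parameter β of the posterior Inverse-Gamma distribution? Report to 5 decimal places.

34.45785

With known mean μ and an Inverse-Gamma(α, β) prior on σ², the Normal likelihood is conjugate: posterior is Inv-Gamma(α + n/2, β + Σ(xᵢ−μ)²/2).
Σ(xᵢ−μ)² = (-0.68)² + (-3.34)² + (0.53)² + (4.42)² + (3.98)² = 47.2757.
Posterior: Inv-Gamma(6.08 + 5/2, 10.82 + 47.2757/2) = Inv-Gamma(8.58, 34.45785).
Posterior β = 34.45785.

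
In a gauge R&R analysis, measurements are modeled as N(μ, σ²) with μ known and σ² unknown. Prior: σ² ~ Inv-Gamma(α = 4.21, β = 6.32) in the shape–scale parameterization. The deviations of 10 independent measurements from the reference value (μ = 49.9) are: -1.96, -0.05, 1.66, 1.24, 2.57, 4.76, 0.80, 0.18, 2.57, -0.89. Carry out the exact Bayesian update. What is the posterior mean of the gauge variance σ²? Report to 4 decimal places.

With known mean μ and an Inverse-Gamma(α, β) prior on σ², the Normal likelihood is conjugate: posterior is Inv-Gamma(α + n/2, β + Σ(xᵢ−μ)²/2).
Σ(xᵢ−μ)² = (-1.96)² + (-0.05)² + (1.66)² + (1.24)² + (2.57)² + (4.76)² + (0.80)² + (0.18)² + (2.57)² + (-0.89)² = 45.4692.
Posterior: Inv-Gamma(4.21 + 10/2, 6.32 + 45.4692/2) = Inv-Gamma(9.21, 29.05460).
E[σ²|data] = β/(α−1) = 29.05460/8.21 = 3.5389.

3.5389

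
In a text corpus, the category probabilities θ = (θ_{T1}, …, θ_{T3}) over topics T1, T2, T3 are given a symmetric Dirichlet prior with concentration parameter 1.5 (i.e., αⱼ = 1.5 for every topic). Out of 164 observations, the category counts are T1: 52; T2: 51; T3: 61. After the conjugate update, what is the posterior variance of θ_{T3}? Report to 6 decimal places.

The Dirichlet prior is conjugate to the Multinomial likelihood: each posterior αⱼ = prior αⱼ + observed count nⱼ.
Posterior concentration: (53.5, 52.5, 62.5), total = 168.5.
Var[θ_j] = α_j(Σα−α_j)/((Σα)²(Σα+1)) = 62.5·106.0/(168.5²·169.5) = 0.001377.

0.001377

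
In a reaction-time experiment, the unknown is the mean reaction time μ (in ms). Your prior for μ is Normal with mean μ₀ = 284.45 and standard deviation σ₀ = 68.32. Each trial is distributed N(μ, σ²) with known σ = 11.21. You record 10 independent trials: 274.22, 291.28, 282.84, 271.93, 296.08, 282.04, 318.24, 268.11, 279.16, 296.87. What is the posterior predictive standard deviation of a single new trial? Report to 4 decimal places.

11.7557

For Normal data with known variance σ², a Normal(μ₀, σ₀²) prior on μ is conjugate. Posterior precision = 1/σ₀² + n/σ²; posterior mean is the precision-weighted average of μ₀ and x̄.
σ₀² = 68.32² = 4667.6224, σ² = 11.21² = 125.6641; σ² + n·σ₀² = 125.6641 + 10·4667.6224 = 46801.8881.
Posterior precision = 1/σ₀² + n/σ² = 1/4667.6224 + 10/125.6641 = (σ² + n·σ₀²)/(σ₀²σ²) = 46801.8881/(4667.6224·125.6641); posterior variance σₙ² = σ₀²σ²/(σ² + n·σ₀²) = 4667.6224·125.6641/46801.8881 = 12.532669.
Predictive variance for one new observation = σₙ² + σ² = 4667.6224·125.6641/46801.8881 + 125.6641 = σ²·(σ₀² + 46801.8881)/46801.8881 = 125.6641·51469.5105/46801.8881 = 138.196769; SD = √(125.6641·51469.5105/46801.8881) = 11.7557.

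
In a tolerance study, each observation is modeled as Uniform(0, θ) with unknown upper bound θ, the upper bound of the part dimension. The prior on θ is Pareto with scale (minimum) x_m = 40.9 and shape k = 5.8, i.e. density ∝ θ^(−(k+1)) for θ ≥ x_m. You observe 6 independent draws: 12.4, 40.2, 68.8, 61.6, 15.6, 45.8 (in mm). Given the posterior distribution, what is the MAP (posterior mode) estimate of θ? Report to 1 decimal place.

68.8

A Pareto(scale x_m, shape k) prior on the upper bound θ of Uniform(0, θ) is conjugate: posterior is Pareto(max(x_m, max xᵢ), k + n).
Sample maximum = 68.8; prior scale x_m = 40.9 → posterior scale = max = 68.8.
Posterior shape = 5.8 + 6 = 11.8.
The Pareto density is decreasing on [x_m, ∞), so the mode is x_m = 68.8.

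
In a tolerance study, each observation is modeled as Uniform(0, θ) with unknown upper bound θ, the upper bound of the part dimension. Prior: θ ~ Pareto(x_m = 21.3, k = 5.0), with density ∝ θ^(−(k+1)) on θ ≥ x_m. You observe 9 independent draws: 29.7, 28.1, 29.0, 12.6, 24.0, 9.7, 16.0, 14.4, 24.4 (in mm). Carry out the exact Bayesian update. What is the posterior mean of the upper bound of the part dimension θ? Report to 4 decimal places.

31.9846

A Pareto(scale x_m, shape k) prior on the upper bound θ of Uniform(0, θ) is conjugate: posterior is Pareto(max(x_m, max xᵢ), k + n).
Sample maximum = 29.7; prior scale x_m = 21.3 → posterior scale = max = 29.7.
Posterior shape = 5.0 + 9 = 14.0.
E[θ|data] = k·x_m/(k−1) = 14.0·29.7/13.0 = 31.9846.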